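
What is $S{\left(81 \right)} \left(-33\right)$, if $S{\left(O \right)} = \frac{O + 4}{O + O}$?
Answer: $- \frac{935}{54} \approx -17.315$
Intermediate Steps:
$S{\left(O \right)} = \frac{4 + O}{2 O}$
$S{\left(81 \right)} \left(-33\right) = \frac{4 + 81}{2 \cdot 81} \left(-33\right) = \frac{1}{2} \cdot \frac{1}{81} \cdot 85 \left(-33\right) = \frac{85}{162} \left(-33\right) = - \frac{935}{54}$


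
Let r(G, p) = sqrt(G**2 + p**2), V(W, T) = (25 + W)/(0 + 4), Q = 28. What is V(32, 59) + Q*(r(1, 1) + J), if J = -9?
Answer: -951/4 + 28*sqrt(2) ≈ -198.15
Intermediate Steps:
V(W, T) = 25/4 + W/4 (V(W, T) = (25 + W)/4 = (25 + W)*(1/4) = 25/4 + W/4)
V(32, 59) + Q*(r(1, 1) + J) = (25/4 + (1/4)*32) + 28*(sqrt(1**2 + 1**2) - 9) = (25/4 + 8) + 28*(sqrt(1 + 1) - 9) = 57/4 + 28*(sqrt(2) - 9) = 57/4 + 28*(-9 + sqrt(2)) = 57/4 + (-252 + 28*sqrt(2)) = -951/4 + 28*sqrt(2)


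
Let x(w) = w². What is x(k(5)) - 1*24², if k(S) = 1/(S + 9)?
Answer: -112895/196 ≈ -576.00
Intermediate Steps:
k(S) = 1/(9 + S)
x(k(5)) - 1*24² = (1/(9 + 5))² - 1*24² = (1/14)² - 1*576 = (1/14)² - 576 = 1/196 - 576 = -112895/196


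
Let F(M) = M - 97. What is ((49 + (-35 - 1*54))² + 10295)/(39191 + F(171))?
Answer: 2379/7853 ≈ 0.30294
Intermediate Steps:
F(M) = -97 + M
((49 + (-35 - 1*54))² + 10295)/(39191 + F(171)) = ((49 + (-35 - 1*54))² + 10295)/(39191 + (-97 + 171)) = ((49 + (-35 - 54))² + 10295)/(39191 + 74) = ((49 - 89)² + 10295)/39265 = ((-40)² + 10295)*(1/39265) = (1600 + 10295)*(1/39265) = 11895*(1/39265) = 2379/7853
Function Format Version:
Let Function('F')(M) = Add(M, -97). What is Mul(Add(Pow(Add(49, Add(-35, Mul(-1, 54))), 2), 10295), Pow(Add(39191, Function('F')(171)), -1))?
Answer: Rational(2379, 7853) ≈ 0.30294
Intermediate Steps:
Function('F')(M) = Add(-97, M)
Mul(Add(Pow(Add(49, Add(-35, Mul(-1, 54))), 2), 10295), Pow(Add(39191, Function('F')(171)), -1)) = Mul(Add(Pow(Add(49, Add(-35, Mul(-1, 54))), 2), 10295), Pow(Add(39191, Add(-97, 171)), -1)) = Mul(Add(Pow(Add(49, Add(-35, -54)), 2), 10295), Pow(Add(39191, 74), -1)) = Mul(Add(Pow(Add(49, -89), 2), 10295), Pow(39265, -1)) = Mul(Add(Pow(-40, 2), 10295), Rational(1, 39265)) = Mul(Add(1600, 10295), Rational(1, 39265)) = Mul(11895, Rational(1, 39265)) = Rational(2379, 7853)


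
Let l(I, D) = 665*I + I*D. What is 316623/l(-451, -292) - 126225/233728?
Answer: -8657964429/3574402304 ≈ -2.4222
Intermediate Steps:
l(I, D) = 665*I + D*I
316623/l(-451, -292) - 126225/233728 = 316623/((-451*(665 - 292))) - 126225/233728 = 316623/((-451*373)) - 126225*1/233728 = 316623/(-168223) - 11475/21248 = 316623*(-1/168223) - 11475/21248 = -316623/168223 - 11475/21248 = -8657964429/3574402304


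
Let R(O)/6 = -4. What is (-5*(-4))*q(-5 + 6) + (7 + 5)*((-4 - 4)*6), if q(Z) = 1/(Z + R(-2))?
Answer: -13268/23 ≈ -576.87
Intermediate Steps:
R(O) = -24 (R(O) = 6*(-4) = -24)
q(Z) = 1/(-24 + Z) (q(Z) = 1/(Z - 24) = 1/(-24 + Z))
(-5*(-4))*q(-5 + 6) + (7 + 5)*((-4 - 4)*6) = (-5*(-4))/(-24 + (-5 + 6)) + (7 + 5)*((-4 - 4)*6) = 20/(-24 + 1) + 12*(-8*6) = 20/(-23) + 12*(-48) = 20*(-1/23) - 576 = -20/23 - 576 = -13268/23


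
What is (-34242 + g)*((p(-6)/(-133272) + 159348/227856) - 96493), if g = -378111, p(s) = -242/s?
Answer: 8390710043186095669/210880728 ≈ 3.9789e+10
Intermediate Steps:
(-34242 + g)*((p(-6)/(-133272) + 159348/227856) - 96493) = (-34242 - 378111)*((-242/(-6)/(-133272) + 159348/227856) - 96493) = -412353*((-242*(-⅙)*(-1/133272) + 159348*(1/227856)) - 96493) = -412353*(((121/3)*(-1/133272) + 13279/18988) - 96493) = -412353*((-121/399816 + 13279/18988) - 96493) = -412353*(1326714779/1897926552 - 96493) = -412353*(-183135300067357/1897926552) = 8390710043186095669/210880728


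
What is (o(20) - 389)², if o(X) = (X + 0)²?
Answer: 121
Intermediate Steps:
o(X) = X²
(o(20) - 389)² = (20² - 389)² = (400 - 389)² = 11² = 121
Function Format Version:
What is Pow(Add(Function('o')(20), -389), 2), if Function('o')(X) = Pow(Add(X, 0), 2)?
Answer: 121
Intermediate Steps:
Function('o')(X) = Pow(X, 2)
Pow(Add(Function('o')(20), -389), 2) = Pow(Add(Pow(20, 2), -389), 2) = Pow(Add(400, -389), 2) = Pow(11, 2) = 121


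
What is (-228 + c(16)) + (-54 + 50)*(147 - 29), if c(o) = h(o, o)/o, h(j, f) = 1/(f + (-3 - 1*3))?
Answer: -111999/160 ≈ -699.99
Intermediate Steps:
h(j, f) = 1/(-6 + f) (h(j, f) = 1/(f + (-3 - 3)) = 1/(f - 6) = 1/(-6 + f))
c(o) = 1/(o*(-6 + o)) (c(o) = 1/((-6 + o)*o) = 1/(o*(-6 + o)))
(-228 + c(16)) + (-54 + 50)*(147 - 29) = (-228 + 1/(16*(-6 + 16))) + (-54 + 50)*(147 - 29) = (-228 + (1/16)/10) - 4*118 = (-228 + (1/16)*(⅒)) - 472 = (-228 + 1/160) - 472 = -36479/160 - 472 = -111999/160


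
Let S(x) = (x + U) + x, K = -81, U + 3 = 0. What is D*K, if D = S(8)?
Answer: -1053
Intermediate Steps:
U = -3 (U = -3 + 0 = -3)
S(x) = -3 + 2*x (S(x) = (x - 3) + x = (-3 + x) + x = -3 + 2*x)
D = 13 (D = -3 + 2*8 = -3 + 16 = 13)
D*K = 13*(-81) = -1053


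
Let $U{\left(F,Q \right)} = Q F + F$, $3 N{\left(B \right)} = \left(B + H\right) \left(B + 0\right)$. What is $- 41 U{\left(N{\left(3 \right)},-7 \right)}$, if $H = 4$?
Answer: $1722$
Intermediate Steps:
$N{\left(B \right)} = \frac{B \left(4 + B\right)}{3}$ ($N{\left(B \right)} = \frac{\left(B + 4\right) \left(B + 0\right)}{3} = \frac{\left(4 + B\right) B}{3} = \frac{B \left(4 + B\right)}{3}$)
$U{\left(F,Q \right)} = F + F Q$ ($U{\left(F,Q \right)} = F Q + F = F + F Q$)
$- 41 U{\left(N{\left(3 \right)},-7 \right)} = - 41 \cdot \frac{1}{3} \cdot 3 \left(4 + 3\right) \left(1 - 7\right) = - 41 \cdot \frac{1}{3} \cdot 3 \cdot 7 \left(-6\right) = - 41 \cdot 7 \left(-6\right) = \left(-41\right) \left(-42\right) = 1722$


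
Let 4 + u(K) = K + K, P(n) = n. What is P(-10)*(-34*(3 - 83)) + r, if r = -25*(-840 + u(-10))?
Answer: -5600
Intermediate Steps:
u(K) = -4 + 2*K (u(K) = -4 + (K + K) = -4 + 2*K)
r = 21600 (r = -25*(-840 + (-4 + 2*(-10))) = -25*(-840 + (-4 - 20)) = -25*(-840 - 24) = -25*(-864) = 21600)
P(-10)*(-34*(3 - 83)) + r = -(-340)*(3 - 83) + 21600 = -(-340)*(-80) + 21600 = -10*2720 + 21600 = -27200 + 21600 = -5600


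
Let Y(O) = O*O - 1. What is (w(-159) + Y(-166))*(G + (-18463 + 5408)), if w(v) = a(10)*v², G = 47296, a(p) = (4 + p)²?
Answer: 170610268071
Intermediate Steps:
w(v) = 196*v² (w(v) = (4 + 10)²*v² = 14²*v² = 196*v²)
Y(O) = -1 + O² (Y(O) = O² - 1 = -1 + O²)
(w(-159) + Y(-166))*(G + (-18463 + 5408)) = (196*(-159)² + (-1 + (-166)²))*(47296 + (-18463 + 5408)) = (196*25281 + (-1 + 27556))*(47296 - 13055) = (4955076 + 27555)*34241 = 4982631*34241 = 170610268071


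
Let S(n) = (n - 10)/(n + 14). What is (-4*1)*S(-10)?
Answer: 20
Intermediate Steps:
S(n) = (-10 + n)/(14 + n)
(-4*1)*S(-10) = (-4*1)*((-10 - 10)/(14 - 10)) = -4*(-20)/4 = -(-20) = -4*(-5) = 20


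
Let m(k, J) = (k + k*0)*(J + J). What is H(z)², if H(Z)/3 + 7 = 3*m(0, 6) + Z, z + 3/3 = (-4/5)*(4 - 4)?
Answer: 576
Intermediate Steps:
m(k, J) = 2*J*k (m(k, J) = (k + 0)*(2*J) = k*(2*J) = 2*J*k)
z = -1 (z = -1 + (-4/5)*(4 - 4) = -1 - 4*⅕*0 = -1 - ⅘*0 = -1 + 0 = -1)
H(Z) = -21 + 3*Z (H(Z) = -21 + 3*(3*(2*6*0) + Z) = -21 + 3*(3*0 + Z) = -21 + 3*(0 + Z) = -21 + 3*Z)
H(z)² = (-21 + 3*(-1))² = (-21 - 3)² = (-24)² = 576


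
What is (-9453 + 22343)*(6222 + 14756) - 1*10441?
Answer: 270395979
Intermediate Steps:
(-9453 + 22343)*(6222 + 14756) - 1*10441 = 12890*20978 - 10441 = 270406420 - 10441 = 270395979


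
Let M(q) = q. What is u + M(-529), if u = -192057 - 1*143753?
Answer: -336339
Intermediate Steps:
u = -335810 (u = -192057 - 143753 = -335810)
u + M(-529) = -335810 - 529 = -336339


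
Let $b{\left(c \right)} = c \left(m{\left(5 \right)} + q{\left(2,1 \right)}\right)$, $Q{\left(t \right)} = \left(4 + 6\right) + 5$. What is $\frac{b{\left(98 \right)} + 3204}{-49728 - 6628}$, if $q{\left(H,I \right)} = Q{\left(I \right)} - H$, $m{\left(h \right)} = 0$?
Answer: $- \frac{2239}{28178} \approx -0.079459$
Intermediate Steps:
$Q{\left(t \right)} = 15$ ($Q{\left(t \right)} = 10 + 5 = 15$)
$q{\left(H,I \right)} = 15 - H$
$b{\left(c \right)} = 13 c$ ($b{\left(c \right)} = c \left(0 + \left(15 - 2\right)\right) = c \left(0 + 13\right) = c 13 = 13 c$)
$\frac{b{\left(98 \right)} + 3204}{-49728 - 6628} = \frac{13 \cdot 98 + 3204}{-49728 - 6628} = \frac{1274 + 3204}{-56356} = 4478 \left(- \frac{1}{56356}\right) = - \frac{2239}{28178}$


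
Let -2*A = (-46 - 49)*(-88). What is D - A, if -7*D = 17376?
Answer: 11884/7 ≈ 1697.7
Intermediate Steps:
D = -17376/7 (D = -⅐*17376 = -17376/7 ≈ -2482.3)
A = -4180 (A = -(-46 - 49)*(-88)/2 = -(-95)*(-88)/2 = -½*8360 = -4180)
D - A = -17376/7 - 1*(-4180) = -17376/7 + 4180 = 11884/7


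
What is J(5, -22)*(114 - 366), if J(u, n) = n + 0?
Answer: 5544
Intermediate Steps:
J(u, n) = n
J(5, -22)*(114 - 366) = -22*(114 - 366) = -22*(-252) = 5544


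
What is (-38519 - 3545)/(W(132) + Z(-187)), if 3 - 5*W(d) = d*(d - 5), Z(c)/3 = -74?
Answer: 210320/17871 ≈ 11.769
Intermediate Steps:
Z(c) = -222 (Z(c) = 3*(-74) = -222)
W(d) = ⅗ - d*(-5 + d)/5 (W(d) = ⅗ - d*(d - 5)/5 = ⅗ - d*(-5 + d)/5)
(-38519 - 3545)/(W(132) + Z(-187)) = (-38519 - 3545)/((⅗ + 132 - ⅕*132²) - 222) = -42064/((⅗ + 132 - ⅕*17424) - 222) = -42064/((⅗ + 132 - 17424/5) - 222) = -42064/(-16761/5 - 222) = -42064/(-17871/5) = -42064*(-5/17871) = 210320/17871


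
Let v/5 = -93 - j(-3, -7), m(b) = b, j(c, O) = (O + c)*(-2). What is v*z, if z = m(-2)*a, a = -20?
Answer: -22600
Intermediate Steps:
j(c, O) = -2*O - 2*c
v = -565 (v = 5*(-93 - (-2*(-7) - 2*(-3))) = 5*(-93 - (14 + 6)) = 5*(-93 - 1*20) = 5*(-93 - 20) = 5*(-113) = -565)
z = 40 (z = -2*(-20) = 40)
v*z = -565*40 = -22600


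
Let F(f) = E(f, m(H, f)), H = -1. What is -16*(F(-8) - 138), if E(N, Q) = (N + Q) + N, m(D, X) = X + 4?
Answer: 2528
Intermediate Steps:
m(D, X) = 4 + X
E(N, Q) = Q + 2*N
F(f) = 4 + 3*f (F(f) = (4 + f) + 2*f = 4 + 3*f)
-16*(F(-8) - 138) = -16*((4 + 3*(-8)) - 138) = -16*((4 - 24) - 138) = -16*(-20 - 138) = -16*(-158) = 2528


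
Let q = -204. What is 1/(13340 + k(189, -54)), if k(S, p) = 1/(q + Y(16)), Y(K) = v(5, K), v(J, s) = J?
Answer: 199/2654659 ≈ 7.4963e-5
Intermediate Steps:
Y(K) = 5
k(S, p) = -1/199 (k(S, p) = 1/(-204 + 5) = 1/(-199) = -1/199)
1/(13340 + k(189, -54)) = 1/(13340 - 1/199) = 1/(2654659/199) = 199/2654659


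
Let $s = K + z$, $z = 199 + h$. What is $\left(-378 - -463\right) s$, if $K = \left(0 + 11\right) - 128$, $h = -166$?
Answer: $-7140$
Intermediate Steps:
$K = -117$ ($K = 11 - 128 = -117$)
$z = 33$ ($z = 199 - 166 = 33$)
$s = -84$ ($s = -117 + 33 = -84$)
$\left(-378 - -463\right) s = \left(-378 - -463\right) \left(-84\right) = \left(-378 + 463\right) \left(-84\right) = 85 \left(-84\right) = -7140$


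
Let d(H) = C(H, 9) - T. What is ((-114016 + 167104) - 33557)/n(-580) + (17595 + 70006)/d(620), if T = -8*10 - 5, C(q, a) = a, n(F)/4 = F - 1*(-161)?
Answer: 72491681/78772 ≈ 920.27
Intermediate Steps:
n(F) = 644 + 4*F (n(F) = 4*(F - 1*(-161)) = 4*(F + 161) = 4*(161 + F) = 644 + 4*F)
T = -85 (T = -80 - 5 = -85)
d(H) = 94 (d(H) = 9 - 1*(-85) = 9 + 85 = 94)
((-114016 + 167104) - 33557)/n(-580) + (17595 + 70006)/d(620) = ((-114016 + 167104) - 33557)/(644 + 4*(-580)) + (17595 + 70006)/94 = (53088 - 33557)/(644 - 2320) + 87601*(1/94) = 19531/(-1676) + 87601/94 = 19531*(-1/1676) + 87601/94 = -19531/1676 + 87601/94 = 72491681/78772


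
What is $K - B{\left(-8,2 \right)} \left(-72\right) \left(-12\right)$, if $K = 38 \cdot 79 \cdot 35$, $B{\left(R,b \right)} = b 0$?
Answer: $105070$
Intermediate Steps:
$B{\left(R,b \right)} = 0$
$K = 105070$ ($K = 3002 \cdot 35 = 105070$)
$K - B{\left(-8,2 \right)} \left(-72\right) \left(-12\right) = 105070 - 0 \left(-72\right) \left(-12\right) = 105070 - 0 \left(-12\right) = 105070 - 0 = 105070 + 0 = 105070$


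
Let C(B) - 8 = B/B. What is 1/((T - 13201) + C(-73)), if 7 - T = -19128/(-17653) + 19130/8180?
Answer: -14440154/190442847383 ≈ -7.5824e-5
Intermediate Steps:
T = 51664185/14440154 (T = 7 - (-19128/(-17653) + 19130/8180) = 7 - (-19128*(-1/17653) + 19130*(1/8180)) = 7 - (19128/17653 + 1913/818) = 7 - 1*49416893/14440154 = 7 - 49416893/14440154 = 51664185/14440154 ≈ 3.5778)
C(B) = 9 (C(B) = 8 + B/B = 8 + 1 = 9)
1/((T - 13201) + C(-73)) = 1/((51664185/14440154 - 13201) + 9) = 1/(-190572808769/14440154 + 9) = 1/(-190442847383/14440154) = -14440154/190442847383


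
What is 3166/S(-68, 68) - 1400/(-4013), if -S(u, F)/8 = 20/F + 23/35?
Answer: -3776614905/9085432 ≈ -415.68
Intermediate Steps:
S(u, F) = -184/35 - 160/F (S(u, F) = -8*(20/F + 23/35) = -8*(23/35 + 20/F) = -184/35 - 160/F)
3166/S(-68, 68) - 1400/(-4013) = 3166/(-184/35 - 160/68) - 1400/(-4013) = 3166/(-184/35 - 160*1/68) - 1400*(-1/4013) = 3166/(-184/35 - 40/17) + 1400/4013 = 3166/(-4528/595) + 1400/4013 = 3166*(-595/4528) + 1400/4013 = -941885/2264 + 1400/4013 = -3776614905/9085432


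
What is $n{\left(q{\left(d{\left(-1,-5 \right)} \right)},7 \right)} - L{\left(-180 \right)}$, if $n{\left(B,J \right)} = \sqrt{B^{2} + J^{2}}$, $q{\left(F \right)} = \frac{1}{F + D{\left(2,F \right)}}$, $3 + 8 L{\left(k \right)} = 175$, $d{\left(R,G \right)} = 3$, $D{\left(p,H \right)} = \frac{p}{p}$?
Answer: $- \frac{43}{2} + \frac{\sqrt{785}}{4} \approx -14.496$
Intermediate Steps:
$D{\left(p,H \right)} = 1$
$L{\left(k \right)} = \frac{43}{2}$ ($L{\left(k \right)} = - \frac{3}{8} + \frac{1}{8} \cdot 175 = - \frac{3}{8} + \frac{175}{8} = \frac{43}{2}$)
$q{\left(F \right)} = \frac{1}{1 + F}$ ($q{\left(F \right)} = \frac{1}{F + 1} = \frac{1}{1 + F}$)
$n{\left(q{\left(d{\left(-1,-5 \right)} \right)},7 \right)} - L{\left(-180 \right)} = \sqrt{\left(\frac{1}{1 + 3}\right)^{2} + 7^{2}} - \frac{43}{2} = \sqrt{\left(\frac{1}{4}\right)^{2} + 49} - \frac{43}{2} = \sqrt{\frac{1}{16} + 49} - \frac{43}{2} = \sqrt{\frac{785}{16}} - \frac{43}{2} = \frac{\sqrt{785}}{4} - \frac{43}{2} = - \frac{43}{2} + \frac{\sqrt{785}}{4}$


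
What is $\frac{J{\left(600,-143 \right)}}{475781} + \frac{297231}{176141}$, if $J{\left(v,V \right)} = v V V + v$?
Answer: $\frac{2302666932411}{83804541121} \approx 27.477$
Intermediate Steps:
$J{\left(v,V \right)} = v + v V^{2}$ ($J{\left(v,V \right)} = V v V + v = v V^{2} + v = v + v V^{2}$)
$\frac{J{\left(600,-143 \right)}}{475781} + \frac{297231}{176141} = \frac{600 \left(1 + \left(-143\right)^{2}\right)}{475781} + \frac{297231}{176141} = 600 \left(1 + 20449\right) \frac{1}{475781} + 297231 \cdot \frac{1}{176141} = 600 \cdot 20450 \cdot \frac{1}{475781} + \frac{297231}{176141} = 12270000 \cdot \frac{1}{475781} + \frac{297231}{176141} = \frac{12270000}{475781} + \frac{297231}{176141} = \frac{2302666932411}{83804541121}$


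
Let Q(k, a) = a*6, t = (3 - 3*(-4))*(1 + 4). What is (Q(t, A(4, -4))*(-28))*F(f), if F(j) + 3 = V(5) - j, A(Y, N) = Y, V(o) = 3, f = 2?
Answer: 1344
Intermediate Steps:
F(j) = -j (F(j) = -3 + (3 - j) = -j)
t = 75 (t = (3 + 12)*5 = 15*5 = 75)
Q(k, a) = 6*a
(Q(t, A(4, -4))*(-28))*F(f) = ((6*4)*(-28))*(-1*2) = (24*(-28))*(-2) = -672*(-2) = 1344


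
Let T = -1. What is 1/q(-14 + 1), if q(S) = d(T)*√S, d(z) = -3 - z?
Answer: I*√13/26 ≈ 0.13867*I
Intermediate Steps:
q(S) = -2*√S (q(S) = (-3 - 1*(-1))*√S = (-3 + 1)*√S = -2*√S)
1/q(-14 + 1) = 1/(-2*√(-14 + 1)) = 1/(-2*I*√13) = I*√13/26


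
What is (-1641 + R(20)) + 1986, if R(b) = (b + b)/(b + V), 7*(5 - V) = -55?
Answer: 7963/23 ≈ 346.22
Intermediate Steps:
V = 90/7 (V = 5 - ⅐*(-55) = 5 + 55/7 = 90/7 ≈ 12.857)
R(b) = 2*b/(90/7 + b) (R(b) = (b + b)/(b + 90/7) = (2*b)/(90/7 + b) = 2*b/(90/7 + b))
(-1641 + R(20)) + 1986 = (-1641 + 14*20/(90 + 7*20)) + 1986 = (-1641 + 14*20/(90 + 140)) + 1986 = (-1641 + 14*20/230) + 1986 = (-1641 + 14*20*(1/230)) + 1986 = (-1641 + 28/23) + 1986 = -37715/23 + 1986 = 7963/23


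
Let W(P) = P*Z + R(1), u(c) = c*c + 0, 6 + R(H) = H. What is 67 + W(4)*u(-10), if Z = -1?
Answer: -833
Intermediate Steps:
R(H) = -6 + H
u(c) = c² (u(c) = c² + 0 = c²)
W(P) = -5 - P (W(P) = P*(-1) + (-6 + 1) = -P - 5 = -5 - P)
67 + W(4)*u(-10) = 67 + (-5 - 1*4)*(-10)² = 67 + (-5 - 4)*100 = 67 - 9*100 = 67 - 900 = -833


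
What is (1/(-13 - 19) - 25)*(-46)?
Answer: 18423/16 ≈ 1151.4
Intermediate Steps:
(1/(-13 - 19) - 25)*(-46) = (1/(-32) - 25)*(-46) = (-1/32 - 25)*(-46) = -801/32*(-46) = 18423/16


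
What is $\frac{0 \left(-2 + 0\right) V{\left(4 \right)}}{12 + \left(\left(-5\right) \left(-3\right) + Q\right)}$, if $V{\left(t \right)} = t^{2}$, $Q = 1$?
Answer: $0$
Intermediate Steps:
$\frac{0 \left(-2 + 0\right) V{\left(4 \right)}}{12 + \left(\left(-5\right) \left(-3\right) + Q\right)} = \frac{0 \left(-2 + 0\right) 4^{2}}{12 + \left(\left(-5\right) \left(-3\right) + 1\right)} = \frac{0 \left(-2\right) 16}{12 + \left(15 + 1\right)} = \frac{0 \cdot 16}{12 + 16} = \frac{0}{28} = 0 \cdot \frac{1}{28} = 0$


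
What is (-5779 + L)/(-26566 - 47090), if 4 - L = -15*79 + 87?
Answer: 1559/24552 ≈ 0.063498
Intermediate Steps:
L = 1102 (L = 4 - (-15*79 + 87) = 4 - (-1185 + 87) = 4 - 1*(-1098) = 4 + 1098 = 1102)
(-5779 + L)/(-26566 - 47090) = (-5779 + 1102)/(-26566 - 47090) = -4677/(-73656) = -4677*(-1/73656) = 1559/24552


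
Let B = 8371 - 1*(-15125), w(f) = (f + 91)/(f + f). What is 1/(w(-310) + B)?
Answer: 620/14567739 ≈ 4.2560e-5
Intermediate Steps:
w(f) = (91 + f)/(2*f) (w(f) = (91 + f)/((2*f)) = (91 + f)*(1/(2*f)) = (91 + f)/(2*f))
B = 23496 (B = 8371 + 15125 = 23496)
1/(w(-310) + B) = 1/((½)*(91 - 310)/(-310) + 23496) = 1/((½)*(-1/310)*(-219) + 23496) = 1/(219/620 + 23496) = 1/(14567739/620) = 620/14567739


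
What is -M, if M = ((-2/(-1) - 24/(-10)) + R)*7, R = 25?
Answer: -1029/5 ≈ -205.80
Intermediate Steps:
M = 1029/5 (M = ((-2/(-1) - 24/(-10)) + 25)*7 = ((-2*(-1) - 24*(-⅒)) + 25)*7 = ((2 + 12/5) + 25)*7 = (22/5 + 25)*7 = (147/5)*7 = 1029/5 ≈ 205.80)
-M = -1*1029/5 = -1029/5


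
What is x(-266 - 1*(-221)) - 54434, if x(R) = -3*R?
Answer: -54299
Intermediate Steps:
x(-266 - 1*(-221)) - 54434 = -3*(-266 - 1*(-221)) - 54434 = -3*(-266 + 221) - 54434 = -3*(-45) - 54434 = 135 - 54434 = -54299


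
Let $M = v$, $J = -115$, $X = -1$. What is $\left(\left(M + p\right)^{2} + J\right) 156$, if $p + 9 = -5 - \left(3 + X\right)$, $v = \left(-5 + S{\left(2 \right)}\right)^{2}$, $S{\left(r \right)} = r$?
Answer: $-10296$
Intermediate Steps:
$v = 9$ ($v = \left(-5 + 2\right)^{2} = \left(-3\right)^{2} = 9$)
$M = 9$
$p = -16$ ($p = -9 - 7 = -16$)
$\left(\left(M + p\right)^{2} + J\right) 156 = \left(\left(9 - 16\right)^{2} - 115\right) 156 = \left(\left(-7\right)^{2} - 115\right) 156 = \left(49 - 115\right) 156 = \left(-66\right) 156 = -10296$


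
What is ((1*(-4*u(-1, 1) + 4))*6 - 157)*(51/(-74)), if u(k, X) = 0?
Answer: 6783/74 ≈ 91.662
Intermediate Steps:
((1*(-4*u(-1, 1) + 4))*6 - 157)*(51/(-74)) = ((1*(-4*0 + 4))*6 - 157)*(51/(-74)) = ((1*(0 + 4))*6 - 157)*(51*(-1/74)) = ((1*4)*6 - 157)*(-51/74) = (4*6 - 157)*(-51/74) = (24 - 157)*(-51/74) = -133*(-51/74) = 6783/74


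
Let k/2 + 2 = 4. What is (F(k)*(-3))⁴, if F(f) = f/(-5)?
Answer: 20736/625 ≈ 33.178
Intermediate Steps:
k = 4 (k = -4 + 2*4 = -4 + 8 = 4)
F(f) = -f/5 (F(f) = f*(-⅕) = -f/5)
(F(k)*(-3))⁴ = (-⅕*4*(-3))⁴ = (-⅘*(-3))⁴ = (12/5)⁴ = 20736/625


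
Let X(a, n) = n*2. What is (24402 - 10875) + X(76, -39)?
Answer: 13449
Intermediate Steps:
X(a, n) = 2*n
(24402 - 10875) + X(76, -39) = (24402 - 10875) + 2*(-39) = 13527 - 78 = 13449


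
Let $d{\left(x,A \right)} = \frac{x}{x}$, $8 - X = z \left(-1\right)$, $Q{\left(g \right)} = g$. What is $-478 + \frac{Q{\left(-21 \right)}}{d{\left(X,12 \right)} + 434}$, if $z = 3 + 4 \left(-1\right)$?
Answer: $- \frac{69317}{145} \approx -478.05$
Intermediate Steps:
$z = -1$ ($z = 3 - 4 = -1$)
$X = 7$ ($X = 8 - \left(-1\right) \left(-1\right) = 8 - 1 = 7$)
$d{\left(x,A \right)} = 1$
$-478 + \frac{Q{\left(-21 \right)}}{d{\left(X,12 \right)} + 434} = -478 - \frac{21}{1 + 434} = -478 - \frac{21}{435} = -478 - \frac{7}{145} = - \frac{69317}{145}$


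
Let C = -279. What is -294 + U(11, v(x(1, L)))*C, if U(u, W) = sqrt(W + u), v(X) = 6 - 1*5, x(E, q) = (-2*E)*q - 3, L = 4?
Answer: -294 - 558*sqrt(3) ≈ -1260.5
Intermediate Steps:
x(E, q) = -3 - 2*E*q (x(E, q) = -2*E*q - 3 = -3 - 2*E*q)
v(X) = 1 (v(X) = 6 - 5 = 1)
-294 + U(11, v(x(1, L)))*C = -294 + sqrt(1 + 11)*(-279) = -294 + sqrt(12)*(-279) = -294 + (2*sqrt(3))*(-279) = -294 - 558*sqrt(3)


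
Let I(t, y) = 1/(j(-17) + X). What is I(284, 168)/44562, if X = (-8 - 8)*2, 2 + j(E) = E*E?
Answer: 1/11363310 ≈ 8.8002e-8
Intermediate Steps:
j(E) = -2 + E² (j(E) = -2 + E*E = -2 + E²)
X = -32 (X = -16*2 = -32)
I(t, y) = 1/255 (I(t, y) = 1/((-2 + (-17)²) - 32) = 1/((-2 + 289) - 32) = 1/(287 - 32) = 1/255)
I(284, 168)/44562 = (1/255)/44562 = (1/255)*(1/44562) = 1/11363310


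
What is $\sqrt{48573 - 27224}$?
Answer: $\sqrt{21349} \approx 146.11$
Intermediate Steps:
$\sqrt{48573 - 27224} = \sqrt{21349}$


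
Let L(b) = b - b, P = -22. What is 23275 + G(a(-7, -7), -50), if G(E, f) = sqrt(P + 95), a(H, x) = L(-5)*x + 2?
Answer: 23275 + sqrt(73) ≈ 23284.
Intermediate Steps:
L(b) = 0
a(H, x) = 2 (a(H, x) = 0*x + 2 = 0 + 2 = 2)
G(E, f) = sqrt(73) (G(E, f) = sqrt(-22 + 95) = sqrt(73))
23275 + G(a(-7, -7), -50) = 23275 + sqrt(73)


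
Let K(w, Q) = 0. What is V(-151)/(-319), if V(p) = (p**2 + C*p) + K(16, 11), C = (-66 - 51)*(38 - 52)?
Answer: 224537/319 ≈ 703.88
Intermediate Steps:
C = 1638 (C = -117*(-14) = 1638)
V(p) = p**2 + 1638*p (V(p) = (p**2 + 1638*p) + 0 = p**2 + 1638*p)
V(-151)/(-319) = -151*(1638 - 151)/(-319) = -151*1487*(-1/319) = -224537*(-1/319) = 224537/319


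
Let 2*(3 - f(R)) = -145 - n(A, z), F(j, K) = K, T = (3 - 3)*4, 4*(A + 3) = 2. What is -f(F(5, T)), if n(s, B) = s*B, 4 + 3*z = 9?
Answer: -881/12 ≈ -73.417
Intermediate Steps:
z = 5/3 (z = -4/3 + (⅓)*9 = -4/3 + 3 = 5/3 ≈ 1.6667)
A = -5/2 (A = -3 + (¼)*2 = -3 + ½ = -5/2 ≈ -2.5000)
n(s, B) = B*s
T = 0 (T = 0*4 = 0)
f(R) = 881/12 (f(R) = 3 - (-145 - 5*(-5)/(3*2))/2 = 3 - (-145 - 1*(-25/6))/2 = 3 - (-145 + 25/6)/2 = 3 - ½*(-845/6) = 3 + 845/12 = 881/12)
-f(F(5, T)) = -1*881/12 = -881/12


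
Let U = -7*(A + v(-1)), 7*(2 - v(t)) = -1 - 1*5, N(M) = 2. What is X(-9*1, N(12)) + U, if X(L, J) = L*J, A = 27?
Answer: -227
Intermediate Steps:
v(t) = 20/7 (v(t) = 2 - (-1 - 1*5)/7 = 2 - (-1 - 5)/7 = 2 - ⅐*(-6) = 2 + 6/7 = 20/7)
U = -209 (U = -7*(27 + 20/7) = -7*209/7 = -209)
X(L, J) = J*L
X(-9*1, N(12)) + U = 2*(-9*1) - 209 = 2*(-9) - 209 = -18 - 209 = -227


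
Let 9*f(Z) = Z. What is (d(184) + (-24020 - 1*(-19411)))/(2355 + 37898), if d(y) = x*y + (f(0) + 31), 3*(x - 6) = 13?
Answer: -8030/120759 ≈ -0.066496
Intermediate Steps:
f(Z) = Z/9
x = 31/3 (x = 6 + (⅓)*13 = 6 + 13/3 = 31/3 ≈ 10.333)
d(y) = 31 + 31*y/3 (d(y) = 31*y/3 + ((⅑)*0 + 31) = 31*y/3 + (0 + 31) = 31*y/3 + 31 = 31 + 31*y/3)
(d(184) + (-24020 - 1*(-19411)))/(2355 + 37898) = ((31 + (31/3)*184) + (-24020 - 1*(-19411)))/(2355 + 37898) = ((31 + 5704/3) + (-24020 + 19411))/40253 = (5797/3 - 4609)*(1/40253) = -8030/3*1/40253 = -8030/120759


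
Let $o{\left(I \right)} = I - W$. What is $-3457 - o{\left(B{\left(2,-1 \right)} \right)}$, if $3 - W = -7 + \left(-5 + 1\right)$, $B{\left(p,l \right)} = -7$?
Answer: $-3436$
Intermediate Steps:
$W = 14$ ($W = 3 - \left(-7 + \left(-5 + 1\right)\right) = 3 - \left(-7 - 4\right) = 3 - -11 = 3 + 11 = 14$)
$o{\left(I \right)} = -14 + I$ ($o{\left(I \right)} = I - 14 = -14 + I$)
$-3457 - o{\left(B{\left(2,-1 \right)} \right)} = -3457 - \left(-14 - 7\right) = -3457 - -21 = -3457 + 21 = -3436$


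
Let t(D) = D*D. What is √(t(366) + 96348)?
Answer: 4*√14394 ≈ 479.90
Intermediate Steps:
t(D) = D²
√(t(366) + 96348) = √(366² + 96348) = √(133956 + 96348) = √230304 = 4*√14394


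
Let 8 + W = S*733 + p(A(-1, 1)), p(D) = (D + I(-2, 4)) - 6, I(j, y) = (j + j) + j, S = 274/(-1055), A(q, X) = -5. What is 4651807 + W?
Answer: 4907429168/1055 ≈ 4.6516e+6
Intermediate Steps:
S = -274/1055 (S = 274*(-1/1055) = -274/1055 ≈ -0.25972)
I(j, y) = 3*j (I(j, y) = 2*j + j = 3*j)
p(D) = -12 + D (p(D) = (D + 3*(-2)) - 6 = (D - 6) - 6 = (-6 + D) - 6 = -12 + D)
W = -227217/1055 (W = -8 + (-274/1055*733 + (-12 - 5)) = -8 + (-200842/1055 - 17) = -8 - 218777/1055 = -227217/1055 ≈ -215.37)
4651807 + W = 4651807 - 227217/1055 = 4907429168/1055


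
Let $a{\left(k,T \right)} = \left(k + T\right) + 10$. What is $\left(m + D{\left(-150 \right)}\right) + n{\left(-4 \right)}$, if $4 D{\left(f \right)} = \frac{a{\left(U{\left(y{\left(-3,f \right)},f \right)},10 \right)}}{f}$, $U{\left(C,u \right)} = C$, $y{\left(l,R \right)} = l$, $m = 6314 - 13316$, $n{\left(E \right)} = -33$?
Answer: $- \frac{4221017}{600} \approx -7035.0$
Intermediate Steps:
$m = -7002$ ($m = 6314 - 13316 = -7002$)
$a{\left(k,T \right)} = 10 + T + k$ ($a{\left(k,T \right)} = \left(T + k\right) + 10 = 10 + T + k$)
$D{\left(f \right)} = \frac{17}{4 f}$ ($D{\left(f \right)} = \frac{\left(10 + 10 - 3\right) \frac{1}{f}}{4} = \frac{17 \frac{1}{f}}{4} = \frac{17}{4 f}$)
$\left(m + D{\left(-150 \right)}\right) + n{\left(-4 \right)} = \left(-7002 + \frac{17}{4 \left(-150\right)}\right) - 33 = \left(-7002 + \frac{17}{4} \left(- \frac{1}{150}\right)\right) - 33 = \left(-7002 - \frac{17}{600}\right) - 33 = - \frac{4201217}{600} - 33 = - \frac{4221017}{600}$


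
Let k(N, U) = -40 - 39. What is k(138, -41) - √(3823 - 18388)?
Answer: -79 - I*√14565 ≈ -79.0 - 120.69*I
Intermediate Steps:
k(N, U) = -79
k(138, -41) - √(3823 - 18388) = -79 - √(3823 - 18388) = -79 - √(-14565) = -79 - I*√14565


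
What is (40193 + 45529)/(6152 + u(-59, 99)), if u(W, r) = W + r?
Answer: 14287/1032 ≈ 13.844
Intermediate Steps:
(40193 + 45529)/(6152 + u(-59, 99)) = (40193 + 45529)/(6152 + (-59 + 99)) = 85722/(6152 + 40) = 85722/6192 = 85722*(1/6192) = 14287/1032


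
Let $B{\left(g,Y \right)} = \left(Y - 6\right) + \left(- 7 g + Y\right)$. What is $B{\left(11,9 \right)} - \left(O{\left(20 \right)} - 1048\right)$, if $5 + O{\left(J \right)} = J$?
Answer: $968$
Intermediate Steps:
$B{\left(g,Y \right)} = -6 - 7 g + 2 Y$ ($B{\left(g,Y \right)} = \left(-6 + Y\right) + \left(Y - 7 g\right) = -6 - 7 g + 2 Y$)
$O{\left(J \right)} = -5 + J$
$B{\left(11,9 \right)} - \left(O{\left(20 \right)} - 1048\right) = \left(-6 - 77 + 2 \cdot 9\right) - \left(\left(-5 + 20\right) - 1048\right) = \left(-6 - 77 + 18\right) - \left(15 - 1048\right) = -65 - -1033 = -65 + 1033 = 968$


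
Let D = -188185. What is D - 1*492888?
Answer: -681073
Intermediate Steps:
D - 1*492888 = -188185 - 1*492888 = -188185 - 492888 = -681073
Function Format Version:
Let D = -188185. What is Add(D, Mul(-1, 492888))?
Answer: -681073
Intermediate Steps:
Add(D, Mul(-1, 492888)) = Add(-188185, Mul(-1, 492888)) = Add(-188185, -492888) = -681073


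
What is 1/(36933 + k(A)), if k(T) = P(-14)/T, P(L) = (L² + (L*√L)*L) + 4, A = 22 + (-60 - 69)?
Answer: 422824517/15615388097985 + 20972*I*√14/15615388097985 ≈ 2.7077e-5 + 5.0252e-9*I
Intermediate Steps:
A = -107 (A = 22 - 129 = -107)
P(L) = 4 + L² + L^(5/2) (P(L) = (L² + L^(3/2)*L) + 4 = (L² + L^(5/2)) + 4 = 4 + L² + L^(5/2))
k(T) = (200 + 196*I*√14)/T (k(T) = (4 + (-14)² + (-14)^(5/2))/T = (4 + 196 + 196*I*√14)/T = (200 + 196*I*√14)/T)
1/(36933 + k(A)) = 1/(36933 + 4*(50 + 49*I*√14)/(-107)) = 1/(36933 + 4*(-1/107)*(50 + 49*I*√14)) = 1/(36933 + (-200/107 - 196*I*√14/107)) = 1/(3951631/107 - 196*I*√14/107)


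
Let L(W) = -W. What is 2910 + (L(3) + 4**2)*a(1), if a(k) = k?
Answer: 2923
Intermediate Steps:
2910 + (L(3) + 4**2)*a(1) = 2910 + (-1*3 + 4**2)*1 = 2910 + (-3 + 16)*1 = 2910 + 13*1 = 2910 + 13 = 2923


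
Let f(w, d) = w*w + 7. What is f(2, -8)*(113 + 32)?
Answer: 1595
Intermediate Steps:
f(w, d) = 7 + w² (f(w, d) = w² + 7 = 7 + w²)
f(2, -8)*(113 + 32) = (7 + 2²)*(113 + 32) = (7 + 4)*145 = 11*145 = 1595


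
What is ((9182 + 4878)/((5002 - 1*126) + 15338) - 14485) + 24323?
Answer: 99439696/10107 ≈ 9838.7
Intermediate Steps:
((9182 + 4878)/((5002 - 1*126) + 15338) - 14485) + 24323 = (14060/((5002 - 126) + 15338) - 14485) + 24323 = (14060/(4876 + 15338) - 14485) + 24323 = (14060/20214 - 14485) + 24323 = (14060*(1/20214) - 14485) + 24323 = (7030/10107 - 14485) + 24323 = -146392865/10107 + 24323 = 99439696/10107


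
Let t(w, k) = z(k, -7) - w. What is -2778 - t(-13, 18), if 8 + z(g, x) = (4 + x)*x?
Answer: -2804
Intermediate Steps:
z(g, x) = -8 + x*(4 + x) (z(g, x) = -8 + (4 + x)*x = -8 + x*(4 + x))
t(w, k) = 13 - w (t(w, k) = (-8 + (-7)² + 4*(-7)) - w = (-8 + 49 - 28) - w = 13 - w)
-2778 - t(-13, 18) = -2778 - (13 - 1*(-13)) = -2778 - (13 + 13) = -2778 - 1*26 = -2778 - 26 = -2804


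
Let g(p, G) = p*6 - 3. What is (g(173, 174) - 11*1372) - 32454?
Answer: -46511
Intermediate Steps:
g(p, G) = -3 + 6*p (g(p, G) = 6*p - 3 = -3 + 6*p)
(g(173, 174) - 11*1372) - 32454 = ((-3 + 6*173) - 11*1372) - 32454 = ((-3 + 1038) - 15092) - 32454 = (1035 - 15092) - 32454 = -14057 - 32454 = -46511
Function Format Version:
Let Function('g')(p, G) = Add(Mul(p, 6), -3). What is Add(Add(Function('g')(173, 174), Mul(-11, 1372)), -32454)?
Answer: -46511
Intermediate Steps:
Function('g')(p, G) = Add(-3, Mul(6, p)) (Function('g')(p, G) = Add(Mul(6, p), -3) = Add(-3, Mul(6, p)))
Add(Add(Function('g')(173, 174), Mul(-11, 1372)), -32454) = Add(Add(Add(-3, Mul(6, 173)), Mul(-11, 1372)), -32454) = Add(Add(Add(-3, 1038), -15092), -32454) = Add(Add(1035, -15092), -32454) = Add(-14057, -32454) = -46511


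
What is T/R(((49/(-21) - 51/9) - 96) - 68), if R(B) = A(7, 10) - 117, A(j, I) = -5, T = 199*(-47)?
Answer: 9353/122 ≈ 76.664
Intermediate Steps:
T = -9353
R(B) = -122 (R(B) = -5 - 117 = -122)
T/R(((49/(-21) - 51/9) - 96) - 68) = -9353/(-122) = -9353*(-1/122) = 9353/122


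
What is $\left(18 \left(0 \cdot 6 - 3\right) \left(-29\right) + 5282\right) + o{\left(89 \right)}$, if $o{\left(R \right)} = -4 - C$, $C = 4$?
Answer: $6840$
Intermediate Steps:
$o{\left(R \right)} = -8$ ($o{\left(R \right)} = -4 - 4 = -8$)
$\left(18 \left(0 \cdot 6 - 3\right) \left(-29\right) + 5282\right) + o{\left(89 \right)} = \left(18 \left(0 \cdot 6 - 3\right) \left(-29\right) + 5282\right) - 8 = \left(18 \left(0 - 3\right) \left(-29\right) + 5282\right) - 8 = \left(18 \left(-3\right) \left(-29\right) + 5282\right) - 8 = \left(\left(-54\right) \left(-29\right) + 5282\right) - 8 = \left(1566 + 5282\right) - 8 = 6848 - 8 = 6840$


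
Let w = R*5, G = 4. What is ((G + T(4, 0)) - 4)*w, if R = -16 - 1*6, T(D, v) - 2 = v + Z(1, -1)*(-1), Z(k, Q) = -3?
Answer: -550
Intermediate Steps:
T(D, v) = 5 + v (T(D, v) = 2 + (v - 3*(-1)) = 2 + (v + 3) = 2 + (3 + v) = 5 + v)
R = -22 (R = -16 - 6 = -22)
w = -110 (w = -22*5 = -110)
((G + T(4, 0)) - 4)*w = ((4 + (5 + 0)) - 4)*(-110) = ((4 + 5) - 4)*(-110) = (9 - 4)*(-110) = 5*(-110) = -550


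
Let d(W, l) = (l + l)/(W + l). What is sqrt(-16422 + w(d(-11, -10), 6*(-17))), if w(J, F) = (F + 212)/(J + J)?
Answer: 3*I*sqrt(7273)/2 ≈ 127.92*I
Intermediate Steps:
d(W, l) = 2*l/(W + l) (d(W, l) = (2*l)/(W + l) = 2*l/(W + l))
w(J, F) = (212 + F)/(2*J) (w(J, F) = (212 + F)/((2*J)) = (212 + F)*(1/(2*J)) = (212 + F)/(2*J))
sqrt(-16422 + w(d(-11, -10), 6*(-17))) = sqrt(-16422 + (212 + 6*(-17))/(2*((2*(-10)/(-11 - 10))))) = sqrt(-16422 + (212 - 102)/(2*((2*(-10)/(-21))))) = sqrt(-16422 + (1/2)*110/(2*(-10)*(-1/21))) = sqrt(-16422 + (1/2)*110/(20/21)) = sqrt(-16422 + (1/2)*(21/20)*110) = sqrt(-16422 + 231/4) = sqrt(-65457/4) = 3*I*sqrt(7273)/2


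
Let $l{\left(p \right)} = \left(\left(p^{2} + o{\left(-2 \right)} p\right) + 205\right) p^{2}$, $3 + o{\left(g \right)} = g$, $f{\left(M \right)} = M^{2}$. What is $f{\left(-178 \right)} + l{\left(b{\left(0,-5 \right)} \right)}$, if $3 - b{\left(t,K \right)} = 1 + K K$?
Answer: $480805$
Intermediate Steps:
$o{\left(g \right)} = -3 + g$
$b{\left(t,K \right)} = 2 - K^{2}$ ($b{\left(t,K \right)} = 3 - \left(1 + K K\right) = 3 - \left(1 + K^{2}\right) = 2 - K^{2}$)
$l{\left(p \right)} = p^{2} \left(205 + p^{2} - 5 p\right)$ ($l{\left(p \right)} = \left(\left(p^{2} + \left(-3 - 2\right) p\right) + 205\right) p^{2} = \left(\left(p^{2} - 5 p\right) + 205\right) p^{2} = \left(205 + p^{2} - 5 p\right) p^{2} = p^{2} \left(205 + p^{2} - 5 p\right)$)
$f{\left(-178 \right)} + l{\left(b{\left(0,-5 \right)} \right)} = \left(-178\right)^{2} + \left(2 - \left(-5\right)^{2}\right)^{2} \left(205 + \left(2 - \left(-5\right)^{2}\right)^{2} - 5 \left(2 - \left(-5\right)^{2}\right)\right) = 31684 + \left(2 - 25\right)^{2} \left(205 + \left(2 - 25\right)^{2} - 5 \left(2 - 25\right)\right) = 31684 + \left(-23\right)^{2} \left(205 + \left(-23\right)^{2} - -115\right) = 31684 + 529 \left(205 + 529 + 115\right) = 31684 + 529 \cdot 849 = 31684 + 449121 = 480805$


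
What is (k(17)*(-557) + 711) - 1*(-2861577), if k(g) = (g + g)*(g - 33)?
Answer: 3165296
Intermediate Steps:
k(g) = 2*g*(-33 + g) (k(g) = (2*g)*(-33 + g) = 2*g*(-33 + g))
(k(17)*(-557) + 711) - 1*(-2861577) = ((2*17*(-33 + 17))*(-557) + 711) - 1*(-2861577) = ((2*17*(-16))*(-557) + 711) + 2861577 = (-544*(-557) + 711) + 2861577 = (303008 + 711) + 2861577 = 303719 + 2861577 = 3165296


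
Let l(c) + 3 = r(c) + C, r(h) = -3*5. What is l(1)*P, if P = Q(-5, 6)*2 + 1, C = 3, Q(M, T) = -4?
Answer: 105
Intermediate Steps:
r(h) = -15
l(c) = -15 (l(c) = -3 + (-15 + 3) = -3 - 12 = -15)
P = -7 (P = -4*2 + 1 = -8 + 1 = -7)
l(1)*P = -15*(-7) = 105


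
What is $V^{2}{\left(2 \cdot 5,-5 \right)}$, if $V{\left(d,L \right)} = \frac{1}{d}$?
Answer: $\frac{1}{100} \approx 0.01$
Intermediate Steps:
$V^{2}{\left(2 \cdot 5,-5 \right)} = \left(\frac{1}{2 \cdot 5}\right)^{2} = \left(\frac{1}{10}\right)^{2} = \frac{1}{100}$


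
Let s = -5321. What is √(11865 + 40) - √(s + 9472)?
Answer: √11905 - √4151 ≈ 44.682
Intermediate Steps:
√(11865 + 40) - √(s + 9472) = √(11865 + 40) - √(-5321 + 9472) = √11905 - √4151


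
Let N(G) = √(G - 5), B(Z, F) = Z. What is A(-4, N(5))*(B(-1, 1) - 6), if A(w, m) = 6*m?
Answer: 0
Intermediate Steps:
N(G) = √(-5 + G)
A(-4, N(5))*(B(-1, 1) - 6) = (6*√(-5 + 5))*(-1 - 6) = (6*√0)*(-7) = (6*0)*(-7) = 0*(-7) = 0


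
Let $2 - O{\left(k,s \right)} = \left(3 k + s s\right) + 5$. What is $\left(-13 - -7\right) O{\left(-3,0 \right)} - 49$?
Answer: $-85$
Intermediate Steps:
$O{\left(k,s \right)} = -3 - s^{2} - 3 k$ ($O{\left(k,s \right)} = 2 - \left(\left(3 k + s s\right) + 5\right) = 2 - \left(\left(3 k + s^{2}\right) + 5\right) = 2 - \left(\left(s^{2} + 3 k\right) + 5\right) = 2 - \left(5 + s^{2} + 3 k\right) = -3 - s^{2} - 3 k$)
$\left(-13 - -7\right) O{\left(-3,0 \right)} - 49 = \left(-13 - -7\right) \left(-3 - 0^{2} - -9\right) - 49 = \left(-13 + 7\right) \left(-3 - 0 + 9\right) - 49 = - 6 \left(-3 + 0 + 9\right) - 49 = \left(-6\right) 6 - 49 = -36 - 49 = -85$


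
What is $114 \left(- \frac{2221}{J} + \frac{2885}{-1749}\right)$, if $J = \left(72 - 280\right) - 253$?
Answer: $\frac{97072672}{268763} \approx 361.18$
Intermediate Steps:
$J = -461$ ($J = -208 - 253 = -461$)
$114 \left(- \frac{2221}{J} + \frac{2885}{-1749}\right) = 114 \left(- \frac{2221}{-461} + \frac{2885}{-1749}\right) = 114 \left(\left(-2221\right) \left(- \frac{1}{461}\right) + 2885 \left(- \frac{1}{1749}\right)\right) = 114 \left(\frac{2221}{461} - \frac{2885}{1749}\right) = 114 \cdot \frac{2554544}{806289} = \frac{97072672}{268763}$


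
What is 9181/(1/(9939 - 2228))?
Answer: 70794691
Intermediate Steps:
9181/(1/(9939 - 2228)) = 9181/(1/7711) = 9181*7711 = 70794691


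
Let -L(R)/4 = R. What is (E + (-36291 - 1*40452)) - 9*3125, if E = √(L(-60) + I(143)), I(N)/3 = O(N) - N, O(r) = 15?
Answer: -104868 + 12*I ≈ -1.0487e+5 + 12.0*I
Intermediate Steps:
L(R) = -4*R
I(N) = 45 - 3*N (I(N) = 3*(15 - N) = 45 - 3*N)
E = 12*I (E = √(-4*(-60) + (45 - 3*143)) = √(240 + (45 - 429)) = √(240 - 384) = √(-144) = 12*I ≈ 12.0*I)
(E + (-36291 - 1*40452)) - 9*3125 = (12*I + (-36291 - 1*40452)) - 9*3125 = (12*I + (-36291 - 40452)) - 28125 = (12*I - 76743) - 28125 = (-76743 + 12*I) - 28125 = -104868 + 12*I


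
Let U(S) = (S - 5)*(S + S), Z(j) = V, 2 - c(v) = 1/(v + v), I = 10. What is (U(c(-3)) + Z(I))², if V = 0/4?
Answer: 48841/324 ≈ 150.74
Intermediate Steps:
c(v) = 2 - 1/(2*v) (c(v) = 2 - 1/(v + v) = 2 - 1/(2*v))
V = 0 (V = 0*(¼) = 0)
Z(j) = 0
U(S) = 2*S*(-5 + S) (U(S) = (-5 + S)*(2*S) = 2*S*(-5 + S))
(U(c(-3)) + Z(I))² = (2*(2 - ½/(-3))*(-5 + (2 - ½/(-3))) + 0)² = (2*(2 - ½*(-⅓))*(-5 + (2 - ½*(-⅓))) + 0)² = (2*(2 + ⅙)*(-5 + (2 + ⅙)) + 0)² = (2*(13/6)*(-5 + 13/6) + 0)² = (2*(13/6)*(-17/6) + 0)² = (-221/18 + 0)² = (-221/18)² = 48841/324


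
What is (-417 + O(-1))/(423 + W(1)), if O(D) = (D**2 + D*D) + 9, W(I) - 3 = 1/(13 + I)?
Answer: -5684/5965 ≈ -0.95289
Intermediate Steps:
W(I) = 3 + 1/(13 + I)
O(D) = 9 + 2*D**2 (O(D) = (D**2 + D**2) + 9 = 2*D**2 + 9 = 9 + 2*D**2)
(-417 + O(-1))/(423 + W(1)) = (-417 + (9 + 2*(-1)**2))/(423 + (40 + 3*1)/(13 + 1)) = (-417 + (9 + 2*1))/(423 + (40 + 3)/14) = (-417 + (9 + 2))/(423 + (1/14)*43) = (-417 + 11)/(423 + 43/14) = -406/5965/14 = -406*14/5965 = -5684/5965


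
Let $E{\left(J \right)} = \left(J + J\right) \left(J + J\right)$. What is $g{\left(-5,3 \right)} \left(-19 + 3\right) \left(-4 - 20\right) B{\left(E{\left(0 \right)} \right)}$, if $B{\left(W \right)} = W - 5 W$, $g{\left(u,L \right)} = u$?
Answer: $0$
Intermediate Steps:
$E{\left(J \right)} = 4 J^{2}$ ($E{\left(J \right)} = 2 J 2 J = 4 J^{2}$)
$B{\left(W \right)} = - 4 W$
$g{\left(-5,3 \right)} \left(-19 + 3\right) \left(-4 - 20\right) B{\left(E{\left(0 \right)} \right)} = - 5 \left(-19 + 3\right) \left(-4 - 20\right) \left(- 4 \cdot 4 \cdot 0^{2}\right) = - 5 \left(\left(-16\right) \left(-24\right)\right) \left(- 4 \cdot 4 \cdot 0\right) = \left(-5\right) 384 \left(\left(-4\right) 0\right) = \left(-1920\right) 0 = 0$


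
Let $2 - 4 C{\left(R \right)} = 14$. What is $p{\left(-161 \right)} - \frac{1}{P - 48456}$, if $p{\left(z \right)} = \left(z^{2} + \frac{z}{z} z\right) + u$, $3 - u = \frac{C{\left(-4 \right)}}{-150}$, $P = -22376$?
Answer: $\frac{45621085009}{1770800} \approx 25763.0$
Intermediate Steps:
$C{\left(R \right)} = -3$ ($C{\left(R \right)} = \frac{1}{2} - \frac{7}{2} = -3$)
$u = \frac{149}{50}$ ($u = 3 - - \frac{3}{-150} = 3 - \left(-3\right) \left(- \frac{1}{150}\right) = 3 - \frac{1}{50} = \frac{149}{50} \approx 2.98$)
$p{\left(z \right)} = \frac{149}{50} + z + z^{2}$ ($p{\left(z \right)} = \left(z^{2} + \frac{z}{z} z\right) + \frac{149}{50} = \left(z^{2} + 1 z\right) + \frac{149}{50} = \left(z^{2} + z\right) + \frac{149}{50} = \left(z + z^{2}\right) + \frac{149}{50} = \frac{149}{50} + z + z^{2}$)
$p{\left(-161 \right)} - \frac{1}{P - 48456} = \left(\frac{149}{50} - 161 + \left(-161\right)^{2}\right) - \frac{1}{-22376 - 48456} = \left(\frac{149}{50} - 161 + 25921\right) - \frac{1}{-70832} = \frac{1288149}{50} - - \frac{1}{70832} = \frac{1288149}{50} + \frac{1}{70832} = \frac{45621085009}{1770800}$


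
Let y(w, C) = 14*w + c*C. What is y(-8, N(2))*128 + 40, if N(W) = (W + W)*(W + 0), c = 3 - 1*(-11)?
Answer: 40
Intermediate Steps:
c = 14 (c = 3 + 11 = 14)
N(W) = 2*W² (N(W) = (2*W)*W = 2*W²)
y(w, C) = 14*C + 14*w (y(w, C) = 14*w + 14*C = 14*C + 14*w)
y(-8, N(2))*128 + 40 = (14*(2*2²) + 14*(-8))*128 + 40 = (14*(2*4) - 112)*128 + 40 = (14*8 - 112)*128 + 40 = (112 - 112)*128 + 40 = 0*128 + 40 = 0 + 40 = 40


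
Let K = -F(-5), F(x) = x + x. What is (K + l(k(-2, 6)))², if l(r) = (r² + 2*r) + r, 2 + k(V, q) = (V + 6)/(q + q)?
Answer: 4900/81 ≈ 60.494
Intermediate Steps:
F(x) = 2*x
k(V, q) = -2 + (6 + V)/(2*q) (k(V, q) = -2 + (V + 6)/(q + q) = -2 + (6 + V)/((2*q)) = -2 + (6 + V)*(1/(2*q)) = -2 + (6 + V)/(2*q))
l(r) = r² + 3*r
K = 10 (K = -2*(-5) = -1*(-10) = 10)
(K + l(k(-2, 6)))² = (10 + ((½)*(6 - 2 - 4*6)/6)*(3 + (½)*(6 - 2 - 4*6)/6))² = (10 + ((½)*(⅙)*(6 - 2 - 24))*(3 + (½)*(⅙)*(6 - 2 - 24)))² = (10 + ((½)*(⅙)*(-20))*(3 + (½)*(⅙)*(-20)))² = (10 - 5*(3 - 5/3)/3)² = (10 - 5/3*4/3)² = (10 - 20/9)² = (70/9)² = 4900/81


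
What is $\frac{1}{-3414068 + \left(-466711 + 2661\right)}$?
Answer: $- \frac{1}{3878118} \approx -2.5786 \cdot 10^{-7}$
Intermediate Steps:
$\frac{1}{-3414068 + \left(-466711 + 2661\right)} = \frac{1}{-3414068 - 464050} = \frac{1}{-3878118} = - \frac{1}{3878118}$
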